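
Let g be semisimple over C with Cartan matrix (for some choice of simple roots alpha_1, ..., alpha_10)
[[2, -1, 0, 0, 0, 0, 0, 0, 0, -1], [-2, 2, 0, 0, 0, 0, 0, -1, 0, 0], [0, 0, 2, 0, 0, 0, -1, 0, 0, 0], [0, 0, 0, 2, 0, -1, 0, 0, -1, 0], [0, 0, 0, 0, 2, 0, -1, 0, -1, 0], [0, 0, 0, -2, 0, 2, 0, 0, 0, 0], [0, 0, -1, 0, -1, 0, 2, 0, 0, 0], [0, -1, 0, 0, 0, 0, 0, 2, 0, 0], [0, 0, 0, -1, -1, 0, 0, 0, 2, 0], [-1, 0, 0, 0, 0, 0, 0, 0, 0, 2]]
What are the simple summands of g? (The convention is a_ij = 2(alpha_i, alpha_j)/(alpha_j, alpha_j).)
type C_6 ⊕ type F_4

The diagram associated to this matrix has two connected components: the simple roots {alpha_3, alpha_4, alpha_5, alpha_6, alpha_7, alpha_9} form a chain of 6 nodes with a double edge at one end; the terminal node there is the unique long simple root (C_6), and {alpha_1, alpha_2, alpha_8, alpha_10} form a chain of 4 nodes with a double edge between the middle two (F_4). A semisimple Lie algebra decomposes uniquely as the direct sum of simple ideals, one per connected component of its Dynkin diagram, so g ≅ C_6 ⊕ F_4 (dimension 78 + 52 = 130).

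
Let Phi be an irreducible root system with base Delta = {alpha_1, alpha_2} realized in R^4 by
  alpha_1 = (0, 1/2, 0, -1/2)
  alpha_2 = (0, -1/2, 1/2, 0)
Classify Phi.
Compute the Cartan integers a_ij = 2(alpha_i, alpha_j)/(alpha_j, alpha_j); the resulting 2x2 Cartan matrix is
[[2, -1], [-1, 2]].
All simple roots have the same length, so the diagram is simply laced. The associated Dynkin diagram is a chain of 2 nodes with single edges (A_2), so the type is A_2 (the algebra sl(3)).

A_2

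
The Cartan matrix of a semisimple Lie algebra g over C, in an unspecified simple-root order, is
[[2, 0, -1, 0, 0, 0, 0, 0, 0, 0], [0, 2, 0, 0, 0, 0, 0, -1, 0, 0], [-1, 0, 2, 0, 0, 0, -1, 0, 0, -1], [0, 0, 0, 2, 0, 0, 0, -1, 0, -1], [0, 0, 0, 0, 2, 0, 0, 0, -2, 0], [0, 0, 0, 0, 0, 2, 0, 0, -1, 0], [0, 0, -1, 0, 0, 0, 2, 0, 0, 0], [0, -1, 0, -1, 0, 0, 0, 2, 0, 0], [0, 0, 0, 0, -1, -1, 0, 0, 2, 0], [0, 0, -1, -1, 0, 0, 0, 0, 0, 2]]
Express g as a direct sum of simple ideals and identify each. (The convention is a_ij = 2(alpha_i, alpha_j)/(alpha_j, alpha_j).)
The diagram associated to this matrix has two connected components: the simple roots {alpha_5, alpha_6, alpha_9} form a chain of 3 nodes with a double edge at one end; the terminal node there is the unique long simple root (C_3), and {alpha_1, alpha_2, alpha_3, alpha_4, alpha_7, alpha_8, alpha_10} form a chain of 5 nodes with a fork of two nodes at one end (D_7). A semisimple Lie algebra decomposes uniquely as the direct sum of simple ideals, one per connected component of its Dynkin diagram, so g ≅ C_3 ⊕ D_7 (dimension 21 + 91 = 112).

C_3 (sp(6)) + D_7 (so(14))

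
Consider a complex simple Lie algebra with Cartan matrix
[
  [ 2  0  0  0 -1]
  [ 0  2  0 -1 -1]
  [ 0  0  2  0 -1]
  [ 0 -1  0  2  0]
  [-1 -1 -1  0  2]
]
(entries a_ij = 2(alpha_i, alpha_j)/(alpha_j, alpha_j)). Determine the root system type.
The matrix has rank 5 with 2's on the diagonal. Reading the off-diagonal entries as Dynkin edges (a single edge where a_ij = a_ji = -1; a double or triple edge where a_ij * a_ji = 2 or 3), the diagram is a chain of 3 nodes with a fork of two nodes at one end (D_5). One simple-root ordering that puts it in standard form is (alpha_4, alpha_2, alpha_5, alpha_1, alpha_3). So the algebra is type D_5, i.e. so(10).

D5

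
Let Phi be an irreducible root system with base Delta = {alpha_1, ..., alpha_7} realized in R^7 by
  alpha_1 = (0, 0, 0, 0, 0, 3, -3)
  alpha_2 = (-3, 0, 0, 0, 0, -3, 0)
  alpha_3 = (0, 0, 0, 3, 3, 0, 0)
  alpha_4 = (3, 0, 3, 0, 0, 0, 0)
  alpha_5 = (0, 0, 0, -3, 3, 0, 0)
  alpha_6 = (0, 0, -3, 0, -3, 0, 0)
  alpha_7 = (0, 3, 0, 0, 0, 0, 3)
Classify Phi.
D_7 (so(14))

Compute the Cartan integers a_ij = 2(alpha_i, alpha_j)/(alpha_j, alpha_j); the resulting 7x7 Cartan matrix is
[[2, -1, 0, 0, 0, 0, -1], [-1, 2, 0, -1, 0, 0, 0], [0, 0, 2, 0, 0, -1, 0], [0, -1, 0, 2, 0, -1, 0], [0, 0, 0, 0, 2, -1, 0], [0, 0, -1, -1, -1, 2, 0], [-1, 0, 0, 0, 0, 0, 2]].
All simple roots have the same length, so the diagram is simply laced. The associated Dynkin diagram is a chain of 5 nodes with a fork of two nodes at one end (D_7), so the type is D_7 (the algebra so(14)).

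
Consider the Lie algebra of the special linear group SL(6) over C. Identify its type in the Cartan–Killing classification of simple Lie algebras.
A5

This is sl(6), which has dimension 6^2 - 1 = 35 and rank 6 - 1 = 5 (a Cartan subalgebra is the diagonal traceless matrices). In the classification of classical Lie algebras, the special linear algebra sl(n+1) has type A_n; here n = 5, so the Dynkin diagram is a chain of 5 nodes with single edges (A_5). Hence the type is A_5.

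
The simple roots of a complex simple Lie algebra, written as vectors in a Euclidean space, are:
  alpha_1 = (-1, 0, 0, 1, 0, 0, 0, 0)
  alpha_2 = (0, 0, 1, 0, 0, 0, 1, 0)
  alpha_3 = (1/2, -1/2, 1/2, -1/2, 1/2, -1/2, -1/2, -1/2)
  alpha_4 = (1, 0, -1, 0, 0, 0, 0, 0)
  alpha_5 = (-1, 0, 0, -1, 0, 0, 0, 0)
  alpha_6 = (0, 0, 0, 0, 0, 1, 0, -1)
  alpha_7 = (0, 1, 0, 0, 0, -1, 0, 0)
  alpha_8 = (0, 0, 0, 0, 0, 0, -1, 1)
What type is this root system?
Compute the Cartan integers a_ij = 2(alpha_i, alpha_j)/(alpha_j, alpha_j); the resulting 8x8 Cartan matrix is
[[2, 0, -1, -1, 0, 0, 0, 0], [0, 2, 0, -1, 0, 0, 0, -1], [-1, 0, 2, 0, 0, 0, 0, 0], [-1, -1, 0, 2, -1, 0, 0, 0], [0, 0, 0, -1, 2, 0, 0, 0], [0, 0, 0, 0, 0, 2, -1, -1], [0, 0, 0, 0, 0, -1, 2, 0], [0, -1, 0, 0, 0, -1, 0, 2]].
All simple roots have the same length, so the diagram is simply laced. The associated Dynkin diagram is a chain of 7 nodes with one extra node attached to the third node from one end (E_8), so the type is E_8.

E8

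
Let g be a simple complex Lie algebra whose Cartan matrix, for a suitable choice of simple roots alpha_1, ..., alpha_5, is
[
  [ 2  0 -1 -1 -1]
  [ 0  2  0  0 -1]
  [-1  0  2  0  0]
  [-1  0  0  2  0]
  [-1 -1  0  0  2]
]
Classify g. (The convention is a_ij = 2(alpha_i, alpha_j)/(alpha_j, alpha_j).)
The matrix has rank 5 with 2's on the diagonal. Reading the off-diagonal entries as Dynkin edges (a single edge where a_ij = a_ji = -1; a double or triple edge where a_ij * a_ji = 2 or 3), the diagram is a chain of 3 nodes with a fork of two nodes at one end (D_5). One simple-root ordering that puts it in standard form is (alpha_2, alpha_5, alpha_1, alpha_4, alpha_3). So the algebra is type D_5, i.e. so(10).

D5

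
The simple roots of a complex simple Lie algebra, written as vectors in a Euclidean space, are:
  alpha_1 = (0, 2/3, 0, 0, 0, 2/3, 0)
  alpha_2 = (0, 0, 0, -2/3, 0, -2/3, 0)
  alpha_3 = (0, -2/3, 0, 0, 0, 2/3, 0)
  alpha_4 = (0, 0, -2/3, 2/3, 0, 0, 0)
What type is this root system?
D4

Compute the Cartan integers a_ij = 2(alpha_i, alpha_j)/(alpha_j, alpha_j); the resulting 4x4 Cartan matrix is
[[2, -1, 0, 0], [-1, 2, -1, -1], [0, -1, 2, 0], [0, -1, 0, 2]].
All simple roots have the same length, so the diagram is simply laced. The associated Dynkin diagram is a chain of 2 nodes with a fork of two nodes at one end (D_4), so the type is D_4 (the algebra so(8)).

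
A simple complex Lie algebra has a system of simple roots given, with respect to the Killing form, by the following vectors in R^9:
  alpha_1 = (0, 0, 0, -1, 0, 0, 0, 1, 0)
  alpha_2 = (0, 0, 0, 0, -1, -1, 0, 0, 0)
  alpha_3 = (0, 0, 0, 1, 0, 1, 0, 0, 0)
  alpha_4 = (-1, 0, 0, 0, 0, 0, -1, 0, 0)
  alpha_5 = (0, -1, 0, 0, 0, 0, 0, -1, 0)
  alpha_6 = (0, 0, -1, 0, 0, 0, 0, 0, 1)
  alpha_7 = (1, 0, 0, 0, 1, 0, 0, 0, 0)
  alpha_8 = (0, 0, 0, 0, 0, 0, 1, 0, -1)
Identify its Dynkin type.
A_8

Compute the Cartan integers a_ij = 2(alpha_i, alpha_j)/(alpha_j, alpha_j); the resulting 8x8 Cartan matrix is
[[2, 0, -1, 0, -1, 0, 0, 0], [0, 2, -1, 0, 0, 0, -1, 0], [-1, -1, 2, 0, 0, 0, 0, 0], [0, 0, 0, 2, 0, 0, -1, -1], [-1, 0, 0, 0, 2, 0, 0, 0], [0, 0, 0, 0, 0, 2, 0, -1], [0, -1, 0, -1, 0, 0, 2, 0], [0, 0, 0, -1, 0, -1, 0, 2]].
All simple roots have the same length, so the diagram is simply laced. The associated Dynkin diagram is a chain of 8 nodes with single edges (A_8), so the type is A_8 (the algebra sl(9)).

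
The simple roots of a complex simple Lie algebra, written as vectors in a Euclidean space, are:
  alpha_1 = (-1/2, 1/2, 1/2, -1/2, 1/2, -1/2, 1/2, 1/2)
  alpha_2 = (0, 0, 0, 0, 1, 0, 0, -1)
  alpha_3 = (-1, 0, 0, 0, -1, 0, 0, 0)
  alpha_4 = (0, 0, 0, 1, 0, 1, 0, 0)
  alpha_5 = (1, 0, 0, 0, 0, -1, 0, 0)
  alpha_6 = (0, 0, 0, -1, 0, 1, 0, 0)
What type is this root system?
Compute the Cartan integers a_ij = 2(alpha_i, alpha_j)/(alpha_j, alpha_j); the resulting 6x6 Cartan matrix is
[[2, 0, 0, -1, 0, 0], [0, 2, -1, 0, 0, 0], [0, -1, 2, 0, -1, 0], [-1, 0, 0, 2, -1, 0], [0, 0, -1, -1, 2, -1], [0, 0, 0, 0, -1, 2]].
All simple roots have the same length, so the diagram is simply laced. The associated Dynkin diagram is a chain of 5 nodes with one extra node attached to the third node from one end (E_6), so the type is E_6.

E_6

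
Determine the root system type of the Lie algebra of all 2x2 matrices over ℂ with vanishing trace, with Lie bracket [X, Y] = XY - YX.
This is sl(2), which has dimension 2^2 - 1 = 3 and rank 2 - 1 = 1 (a Cartan subalgebra is the diagonal traceless matrices). In the classification of classical Lie algebras, the special linear algebra sl(n+1) has type A_n; here n = 1, so the Dynkin diagram is a chain of 1 nodes with single edges (A_1). Hence the type is A_1.

A_1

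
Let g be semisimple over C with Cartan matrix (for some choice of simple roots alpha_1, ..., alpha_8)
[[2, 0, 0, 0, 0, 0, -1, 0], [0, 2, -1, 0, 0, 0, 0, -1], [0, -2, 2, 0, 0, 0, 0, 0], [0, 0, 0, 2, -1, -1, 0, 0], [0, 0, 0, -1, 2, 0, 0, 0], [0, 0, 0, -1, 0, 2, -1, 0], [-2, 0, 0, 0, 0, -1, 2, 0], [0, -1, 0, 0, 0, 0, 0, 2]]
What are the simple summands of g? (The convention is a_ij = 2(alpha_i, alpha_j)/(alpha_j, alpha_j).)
The diagram associated to this matrix has two connected components: the simple roots {alpha_1, alpha_4, alpha_5, alpha_6, alpha_7} form a chain of 5 nodes with a double edge at one end; the terminal node there is the unique short simple root (B_5), and {alpha_2, alpha_3, alpha_8} form a chain of 3 nodes with a double edge at one end; the terminal node there is the unique long simple root (C_3). A semisimple Lie algebra decomposes uniquely as the direct sum of simple ideals, one per connected component of its Dynkin diagram, so g ≅ B_5 ⊕ C_3 (dimension 55 + 21 = 76).

B_5 (so(11)) ⊕ C_3 (sp(6))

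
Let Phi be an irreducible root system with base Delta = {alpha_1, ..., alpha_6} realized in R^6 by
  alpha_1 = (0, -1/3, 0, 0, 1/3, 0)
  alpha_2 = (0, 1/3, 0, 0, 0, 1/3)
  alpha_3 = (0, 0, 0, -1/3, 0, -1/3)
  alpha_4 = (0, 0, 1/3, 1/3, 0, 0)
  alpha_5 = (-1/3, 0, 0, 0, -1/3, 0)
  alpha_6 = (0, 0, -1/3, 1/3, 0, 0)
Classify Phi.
D_6 (so(12))

Compute the Cartan integers a_ij = 2(alpha_i, alpha_j)/(alpha_j, alpha_j); the resulting 6x6 Cartan matrix is
[[2, -1, 0, 0, -1, 0], [-1, 2, -1, 0, 0, 0], [0, -1, 2, -1, 0, -1], [0, 0, -1, 2, 0, 0], [-1, 0, 0, 0, 2, 0], [0, 0, -1, 0, 0, 2]].
All simple roots have the same length, so the diagram is simply laced. The associated Dynkin diagram is a chain of 4 nodes with a fork of two nodes at one end (D_6), so the type is D_6 (the algebra so(12)).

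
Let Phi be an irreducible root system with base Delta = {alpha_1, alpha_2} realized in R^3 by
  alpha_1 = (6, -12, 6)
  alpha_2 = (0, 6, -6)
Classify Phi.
G2

Compute the Cartan integers a_ij = 2(alpha_i, alpha_j)/(alpha_j, alpha_j); the resulting 2x2 Cartan matrix is
[[2, -3], [-1, 2]].
The roots have two lengths (squared-length ratio 3:1); the short ones are alpha_{2}. The associated Dynkin diagram is two nodes joined by a triple edge (G_2), so the type is G_2.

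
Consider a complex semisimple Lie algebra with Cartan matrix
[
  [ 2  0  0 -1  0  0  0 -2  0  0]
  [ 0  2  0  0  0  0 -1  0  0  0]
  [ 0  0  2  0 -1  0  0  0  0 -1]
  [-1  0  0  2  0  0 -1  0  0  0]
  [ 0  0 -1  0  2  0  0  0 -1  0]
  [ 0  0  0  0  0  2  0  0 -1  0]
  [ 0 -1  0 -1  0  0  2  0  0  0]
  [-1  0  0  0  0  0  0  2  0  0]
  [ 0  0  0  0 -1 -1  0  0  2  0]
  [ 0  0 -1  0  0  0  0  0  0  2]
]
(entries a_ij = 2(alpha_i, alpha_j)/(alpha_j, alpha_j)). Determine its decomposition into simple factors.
type A_5 + type B_5

The diagram associated to this matrix has two connected components: the simple roots {alpha_3, alpha_5, alpha_6, alpha_9, alpha_10} form a chain of 5 nodes with single edges (A_5), and {alpha_1, alpha_2, alpha_4, alpha_7, alpha_8} form a chain of 5 nodes with a double edge at one end; the terminal node there is the unique short simple root (B_5). A semisimple Lie algebra decomposes uniquely as the direct sum of simple ideals, one per connected component of its Dynkin diagram, so g ≅ A_5 ⊕ B_5 (dimension 35 + 55 = 90).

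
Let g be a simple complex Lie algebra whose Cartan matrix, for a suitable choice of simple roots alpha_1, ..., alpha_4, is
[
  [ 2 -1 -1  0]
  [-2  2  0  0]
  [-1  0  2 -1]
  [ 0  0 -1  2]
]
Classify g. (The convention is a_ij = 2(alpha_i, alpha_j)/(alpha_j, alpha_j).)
C_4

The matrix has rank 4 with 2's on the diagonal. Reading the off-diagonal entries as Dynkin edges (a single edge where a_ij = a_ji = -1; a double or triple edge where a_ij * a_ji = 2 or 3), the diagram is a chain of 4 nodes with a double edge at one end; the terminal node there is the unique long simple root (C_4). One simple-root ordering that puts it in standard form is (alpha_4, alpha_3, alpha_1, alpha_2). So the algebra is type C_4, i.e. sp(8).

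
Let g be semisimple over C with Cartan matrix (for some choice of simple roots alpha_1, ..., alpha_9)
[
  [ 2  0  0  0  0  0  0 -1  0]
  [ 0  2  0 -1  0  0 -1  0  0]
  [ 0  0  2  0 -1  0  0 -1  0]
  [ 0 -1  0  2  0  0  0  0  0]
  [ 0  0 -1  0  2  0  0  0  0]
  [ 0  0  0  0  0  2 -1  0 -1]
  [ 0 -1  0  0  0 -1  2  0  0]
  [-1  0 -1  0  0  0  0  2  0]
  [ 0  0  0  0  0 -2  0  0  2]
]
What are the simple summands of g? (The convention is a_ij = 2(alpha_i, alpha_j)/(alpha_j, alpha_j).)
A4 ⊕ C5

The diagram associated to this matrix has two connected components: the simple roots {alpha_1, alpha_3, alpha_5, alpha_8} form a chain of 4 nodes with single edges (A_4), and {alpha_2, alpha_4, alpha_6, alpha_7, alpha_9} form a chain of 5 nodes with a double edge at one end; the terminal node there is the unique long simple root (C_5). A semisimple Lie algebra decomposes uniquely as the direct sum of simple ideals, one per connected component of its Dynkin diagram, so g ≅ A_4 ⊕ C_5 (dimension 24 + 55 = 79).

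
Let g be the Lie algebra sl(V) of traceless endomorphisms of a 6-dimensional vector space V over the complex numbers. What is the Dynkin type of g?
This is sl(6), which has dimension 6^2 - 1 = 35 and rank 6 - 1 = 5 (a Cartan subalgebra is the diagonal traceless matrices). In the classification of classical Lie algebras, the special linear algebra sl(n+1) has type A_n; here n = 5, so the Dynkin diagram is a chain of 5 nodes with single edges (A_5). Hence the type is A_5.

A_5 (sl(6))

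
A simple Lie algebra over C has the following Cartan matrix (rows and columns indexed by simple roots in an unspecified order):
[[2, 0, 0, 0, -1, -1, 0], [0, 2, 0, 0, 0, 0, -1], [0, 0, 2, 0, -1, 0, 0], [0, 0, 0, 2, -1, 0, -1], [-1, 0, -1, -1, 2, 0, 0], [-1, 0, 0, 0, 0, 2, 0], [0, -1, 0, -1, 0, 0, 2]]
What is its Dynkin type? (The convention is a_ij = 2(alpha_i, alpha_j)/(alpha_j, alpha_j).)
E7

The matrix has rank 7 with 2's on the diagonal. Reading the off-diagonal entries as Dynkin edges (a single edge where a_ij = a_ji = -1; a double or triple edge where a_ij * a_ji = 2 or 3), the diagram is a chain of 6 nodes with one extra node attached to the third node from one end (E_7). One simple-root ordering that puts it in standard form is (alpha_6, alpha_3, alpha_1, alpha_5, alpha_4, alpha_7, alpha_2). So the algebra is type E_7.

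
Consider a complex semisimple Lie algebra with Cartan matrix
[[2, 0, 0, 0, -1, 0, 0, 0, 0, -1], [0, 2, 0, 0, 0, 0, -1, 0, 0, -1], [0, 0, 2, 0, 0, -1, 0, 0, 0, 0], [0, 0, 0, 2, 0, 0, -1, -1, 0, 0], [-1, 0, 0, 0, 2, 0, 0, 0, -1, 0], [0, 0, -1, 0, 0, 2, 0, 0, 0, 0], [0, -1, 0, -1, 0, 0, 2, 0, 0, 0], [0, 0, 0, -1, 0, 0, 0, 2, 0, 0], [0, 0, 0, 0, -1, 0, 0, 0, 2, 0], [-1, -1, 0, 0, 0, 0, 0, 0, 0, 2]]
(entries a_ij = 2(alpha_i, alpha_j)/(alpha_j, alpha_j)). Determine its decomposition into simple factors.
A_2 (sl(3)) + A_8 (sl(9))

The diagram associated to this matrix has two connected components: the simple roots {alpha_3, alpha_6} form a chain of 2 nodes with single edges (A_2), and {alpha_1, alpha_2, alpha_4, alpha_5, alpha_7, alpha_8, alpha_9, alpha_10} form a chain of 8 nodes with single edges (A_8). A semisimple Lie algebra decomposes uniquely as the direct sum of simple ideals, one per connected component of its Dynkin diagram, so g ≅ A_2 ⊕ A_8 (dimension 8 + 80 = 88).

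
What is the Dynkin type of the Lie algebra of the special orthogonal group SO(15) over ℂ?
This is so(15) with 15 odd, which has dimension 15(15-1)/2 = 105 and rank (15-1)/2 = 7. In the classification of classical Lie algebras, the orthogonal algebra so(2n+1) in an odd number of variables has type B_n; here n = 7, so the Dynkin diagram is a chain of 7 nodes with a double edge at one end; the terminal node there is the unique short simple root (B_7). Hence the type is B_7.

B_7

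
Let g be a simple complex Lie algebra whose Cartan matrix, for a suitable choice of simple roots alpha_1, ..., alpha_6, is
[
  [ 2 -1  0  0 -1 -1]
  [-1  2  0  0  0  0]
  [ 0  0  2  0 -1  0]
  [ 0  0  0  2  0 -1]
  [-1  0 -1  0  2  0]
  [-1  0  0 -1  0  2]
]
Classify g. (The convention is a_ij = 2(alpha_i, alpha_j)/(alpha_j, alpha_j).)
The matrix has rank 6 with 2's on the diagonal. Reading the off-diagonal entries as Dynkin edges (a single edge where a_ij = a_ji = -1; a double or triple edge where a_ij * a_ji = 2 or 3), the diagram is a chain of 5 nodes with one extra node attached to the third node from one end (E_6). One simple-root ordering that puts it in standard form is (alpha_3, alpha_2, alpha_5, alpha_1, alpha_6, alpha_4). So the algebra is type E_6.

E6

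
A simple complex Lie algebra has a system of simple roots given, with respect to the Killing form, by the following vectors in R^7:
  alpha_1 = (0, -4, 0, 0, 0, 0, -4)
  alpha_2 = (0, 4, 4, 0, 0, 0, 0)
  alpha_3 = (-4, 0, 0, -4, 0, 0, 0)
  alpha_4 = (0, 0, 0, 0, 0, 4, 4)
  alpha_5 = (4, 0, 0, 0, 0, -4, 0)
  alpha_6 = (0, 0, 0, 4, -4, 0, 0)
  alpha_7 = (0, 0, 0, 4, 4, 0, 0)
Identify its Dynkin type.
Compute the Cartan integers a_ij = 2(alpha_i, alpha_j)/(alpha_j, alpha_j); the resulting 7x7 Cartan matrix is
[[2, -1, 0, -1, 0, 0, 0], [-1, 2, 0, 0, 0, 0, 0], [0, 0, 2, 0, -1, -1, -1], [-1, 0, 0, 2, -1, 0, 0], [0, 0, -1, -1, 2, 0, 0], [0, 0, -1, 0, 0, 2, 0], [0, 0, -1, 0, 0, 0, 2]].
All simple roots have the same length, so the diagram is simply laced. The associated Dynkin diagram is a chain of 5 nodes with a fork of two nodes at one end (D_7), so the type is D_7 (the algebra so(14)).

D_7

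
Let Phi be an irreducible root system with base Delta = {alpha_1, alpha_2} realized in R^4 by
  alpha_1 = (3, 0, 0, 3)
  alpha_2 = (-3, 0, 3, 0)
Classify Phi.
Compute the Cartan integers a_ij = 2(alpha_i, alpha_j)/(alpha_j, alpha_j); the resulting 2x2 Cartan matrix is
[[2, -1], [-1, 2]].
All simple roots have the same length, so the diagram is simply laced. The associated Dynkin diagram is a chain of 2 nodes with single edges (A_2), so the type is A_2 (the algebra sl(3)).

A2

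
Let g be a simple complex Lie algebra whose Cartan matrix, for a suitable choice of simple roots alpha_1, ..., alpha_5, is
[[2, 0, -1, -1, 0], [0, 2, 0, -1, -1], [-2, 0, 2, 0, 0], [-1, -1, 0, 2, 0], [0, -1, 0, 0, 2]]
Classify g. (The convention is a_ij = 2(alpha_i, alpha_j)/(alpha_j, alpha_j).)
type C_5

The matrix has rank 5 with 2's on the diagonal. Reading the off-diagonal entries as Dynkin edges (a single edge where a_ij = a_ji = -1; a double or triple edge where a_ij * a_ji = 2 or 3), the diagram is a chain of 5 nodes with a double edge at one end; the terminal node there is the unique long simple root (C_5). One simple-root ordering that puts it in standard form is (alpha_5, alpha_2, alpha_4, alpha_1, alpha_3). So the algebra is type C_5, i.e. sp(10).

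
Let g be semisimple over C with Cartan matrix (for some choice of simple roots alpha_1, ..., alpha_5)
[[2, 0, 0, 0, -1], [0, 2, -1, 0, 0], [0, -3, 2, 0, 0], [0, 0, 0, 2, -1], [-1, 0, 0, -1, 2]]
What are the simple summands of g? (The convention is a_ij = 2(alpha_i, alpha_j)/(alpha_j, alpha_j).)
A3 ⊕ G2

The diagram associated to this matrix has two connected components: the simple roots {alpha_1, alpha_4, alpha_5} form a chain of 3 nodes with single edges (A_3), and {alpha_2, alpha_3} form two nodes joined by a triple edge (G_2). A semisimple Lie algebra decomposes uniquely as the direct sum of simple ideals, one per connected component of its Dynkin diagram, so g ≅ A_3 ⊕ G_2 (dimension 15 + 14 = 29).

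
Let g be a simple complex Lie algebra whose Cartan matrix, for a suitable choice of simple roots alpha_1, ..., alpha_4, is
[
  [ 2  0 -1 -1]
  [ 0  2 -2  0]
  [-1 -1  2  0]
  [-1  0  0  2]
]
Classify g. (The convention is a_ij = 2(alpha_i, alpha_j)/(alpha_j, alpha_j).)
The matrix has rank 4 with 2's on the diagonal. Reading the off-diagonal entries as Dynkin edges (a single edge where a_ij = a_ji = -1; a double or triple edge where a_ij * a_ji = 2 or 3), the diagram is a chain of 4 nodes with a double edge at one end; the terminal node there is the unique long simple root (C_4). One simple-root ordering that puts it in standard form is (alpha_4, alpha_1, alpha_3, alpha_2). So the algebra is type C_4, i.e. sp(8).

type C_4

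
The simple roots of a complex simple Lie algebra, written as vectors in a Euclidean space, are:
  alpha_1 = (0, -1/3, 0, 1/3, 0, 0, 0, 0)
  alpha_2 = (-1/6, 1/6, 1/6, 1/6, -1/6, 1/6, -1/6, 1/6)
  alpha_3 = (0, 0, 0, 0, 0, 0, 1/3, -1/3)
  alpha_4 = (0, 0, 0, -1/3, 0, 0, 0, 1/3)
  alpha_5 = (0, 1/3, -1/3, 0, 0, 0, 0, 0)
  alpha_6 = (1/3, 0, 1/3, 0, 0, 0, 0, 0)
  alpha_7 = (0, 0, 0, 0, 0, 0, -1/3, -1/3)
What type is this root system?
Compute the Cartan integers a_ij = 2(alpha_i, alpha_j)/(alpha_j, alpha_j); the resulting 7x7 Cartan matrix is
[[2, 0, 0, -1, -1, 0, 0], [0, 2, -1, 0, 0, 0, 0], [0, -1, 2, -1, 0, 0, 0], [-1, 0, -1, 2, 0, 0, -1], [-1, 0, 0, 0, 2, -1, 0], [0, 0, 0, 0, -1, 2, 0], [0, 0, 0, -1, 0, 0, 2]].
All simple roots have the same length, so the diagram is simply laced. The associated Dynkin diagram is a chain of 6 nodes with one extra node attached to the third node from one end (E_7), so the type is E_7.

E7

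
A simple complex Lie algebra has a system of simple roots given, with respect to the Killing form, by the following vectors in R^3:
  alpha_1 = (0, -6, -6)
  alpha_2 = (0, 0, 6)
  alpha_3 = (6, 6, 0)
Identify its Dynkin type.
Compute the Cartan integers a_ij = 2(alpha_i, alpha_j)/(alpha_j, alpha_j); the resulting 3x3 Cartan matrix is
[[2, -2, -1], [-1, 2, 0], [-1, 0, 2]].
The roots have two lengths (squared-length ratio 2:1); the short ones are alpha_{2}. The associated Dynkin diagram is a chain of 3 nodes with a double edge at one end; the terminal node there is the unique short simple root (B_3), so the type is B_3 (the algebra so(7)).

B_3 (so(7))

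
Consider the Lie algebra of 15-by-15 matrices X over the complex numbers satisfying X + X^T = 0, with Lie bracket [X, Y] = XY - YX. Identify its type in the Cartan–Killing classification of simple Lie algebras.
This is so(15) with 15 odd, which has dimension 15(15-1)/2 = 105 and rank (15-1)/2 = 7. In the classification of classical Lie algebras, the orthogonal algebra so(2n+1) in an odd number of variables has type B_n; here n = 7, so the Dynkin diagram is a chain of 7 nodes with a double edge at one end; the terminal node there is the unique short simple root (B_7). Hence the type is B_7.

B_7 (so(15))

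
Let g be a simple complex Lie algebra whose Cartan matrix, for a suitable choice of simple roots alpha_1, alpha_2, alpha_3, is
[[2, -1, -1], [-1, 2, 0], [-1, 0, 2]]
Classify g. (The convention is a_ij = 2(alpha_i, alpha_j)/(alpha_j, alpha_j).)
A_3

The matrix has rank 3 with 2's on the diagonal. Reading the off-diagonal entries as Dynkin edges (a single edge where a_ij = a_ji = -1; a double or triple edge where a_ij * a_ji = 2 or 3), the diagram is a chain of 3 nodes with single edges (A_3). One simple-root ordering that puts it in standard form is (alpha_3, alpha_1, alpha_2). So the algebra is type A_3, i.e. sl(4).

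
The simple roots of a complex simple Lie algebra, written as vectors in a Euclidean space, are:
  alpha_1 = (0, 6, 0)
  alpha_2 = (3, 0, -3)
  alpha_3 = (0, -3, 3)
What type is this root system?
C3

Compute the Cartan integers a_ij = 2(alpha_i, alpha_j)/(alpha_j, alpha_j); the resulting 3x3 Cartan matrix is
[[2, 0, -2], [0, 2, -1], [-1, -1, 2]].
The roots have two lengths (squared-length ratio 2:1); the short ones are alpha_{2,3}. The associated Dynkin diagram is a chain of 3 nodes with a double edge at one end; the terminal node there is the unique long simple root (C_3), so the type is C_3 (the algebra sp(6)).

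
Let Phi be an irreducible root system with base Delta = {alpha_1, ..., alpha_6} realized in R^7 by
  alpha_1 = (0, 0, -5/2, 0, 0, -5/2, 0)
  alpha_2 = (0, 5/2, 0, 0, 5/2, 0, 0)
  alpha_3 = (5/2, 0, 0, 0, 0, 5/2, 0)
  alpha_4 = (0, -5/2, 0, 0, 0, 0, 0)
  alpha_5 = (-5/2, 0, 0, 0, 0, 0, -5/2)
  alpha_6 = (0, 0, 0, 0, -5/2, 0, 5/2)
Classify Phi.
Compute the Cartan integers a_ij = 2(alpha_i, alpha_j)/(alpha_j, alpha_j); the resulting 6x6 Cartan matrix is
[[2, 0, -1, 0, 0, 0], [0, 2, 0, -2, 0, -1], [-1, 0, 2, 0, -1, 0], [0, -1, 0, 2, 0, 0], [0, 0, -1, 0, 2, -1], [0, -1, 0, 0, -1, 2]].
The roots have two lengths (squared-length ratio 2:1); the short ones are alpha_{4}. The associated Dynkin diagram is a chain of 6 nodes with a double edge at one end; the terminal node there is the unique short simple root (B_6), so the type is B_6 (the algebra so(13)).

B6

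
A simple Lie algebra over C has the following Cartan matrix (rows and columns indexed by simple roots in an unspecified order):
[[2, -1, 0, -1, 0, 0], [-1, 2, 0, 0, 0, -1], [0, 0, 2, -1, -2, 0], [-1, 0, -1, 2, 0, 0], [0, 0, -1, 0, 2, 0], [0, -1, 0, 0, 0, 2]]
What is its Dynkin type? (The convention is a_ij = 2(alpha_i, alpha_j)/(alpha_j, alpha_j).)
The matrix has rank 6 with 2's on the diagonal. Reading the off-diagonal entries as Dynkin edges (a single edge where a_ij = a_ji = -1; a double or triple edge where a_ij * a_ji = 2 or 3), the diagram is a chain of 6 nodes with a double edge at one end; the terminal node there is the unique short simple root (B_6). One simple-root ordering that puts it in standard form is (alpha_6, alpha_2, alpha_1, alpha_4, alpha_3, alpha_5). So the algebra is type B_6, i.e. so(13).

type B_6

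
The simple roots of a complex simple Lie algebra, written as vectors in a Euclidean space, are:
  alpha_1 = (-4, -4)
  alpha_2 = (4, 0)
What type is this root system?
Compute the Cartan integers a_ij = 2(alpha_i, alpha_j)/(alpha_j, alpha_j); the resulting 2x2 Cartan matrix is
[[2, -2], [-1, 2]].
The roots have two lengths (squared-length ratio 2:1); the short ones are alpha_{2}. The associated Dynkin diagram is a chain of 2 nodes with a double edge at one end; the terminal node there is the unique short simple root (B_2), so the type is B_2 (the algebra so(5)).

type B_2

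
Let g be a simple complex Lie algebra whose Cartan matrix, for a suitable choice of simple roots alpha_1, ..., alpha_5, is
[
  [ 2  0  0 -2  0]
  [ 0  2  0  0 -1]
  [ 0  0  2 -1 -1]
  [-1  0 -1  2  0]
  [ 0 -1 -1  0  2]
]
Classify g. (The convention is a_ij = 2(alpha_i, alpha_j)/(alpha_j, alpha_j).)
C5

The matrix has rank 5 with 2's on the diagonal. Reading the off-diagonal entries as Dynkin edges (a single edge where a_ij = a_ji = -1; a double or triple edge where a_ij * a_ji = 2 or 3), the diagram is a chain of 5 nodes with a double edge at one end; the terminal node there is the unique long simple root (C_5). One simple-root ordering that puts it in standard form is (alpha_2, alpha_5, alpha_3, alpha_4, alpha_1). So the algebra is type C_5, i.e. sp(10).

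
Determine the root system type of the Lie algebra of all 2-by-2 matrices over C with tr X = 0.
This is sl(2), which has dimension 2^2 - 1 = 3 and rank 2 - 1 = 1 (a Cartan subalgebra is the diagonal traceless matrices). In the classification of classical Lie algebras, the special linear algebra sl(n+1) has type A_n; here n = 1, so the Dynkin diagram is a chain of 1 nodes with single edges (A_1). Hence the type is A_1.

type A_1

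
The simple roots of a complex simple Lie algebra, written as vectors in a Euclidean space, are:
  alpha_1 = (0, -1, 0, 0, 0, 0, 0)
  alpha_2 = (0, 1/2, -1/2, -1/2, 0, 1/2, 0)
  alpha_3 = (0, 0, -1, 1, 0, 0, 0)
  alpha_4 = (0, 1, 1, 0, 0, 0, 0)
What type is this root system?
Compute the Cartan integers a_ij = 2(alpha_i, alpha_j)/(alpha_j, alpha_j); the resulting 4x4 Cartan matrix is
[[2, -1, 0, -1], [-1, 2, 0, 0], [0, 0, 2, -1], [-2, 0, -1, 2]].
The roots have two lengths (squared-length ratio 2:1); the short ones are alpha_{1,2}. The associated Dynkin diagram is a chain of 4 nodes with a double edge between the middle two (F_4), so the type is F_4.

F_4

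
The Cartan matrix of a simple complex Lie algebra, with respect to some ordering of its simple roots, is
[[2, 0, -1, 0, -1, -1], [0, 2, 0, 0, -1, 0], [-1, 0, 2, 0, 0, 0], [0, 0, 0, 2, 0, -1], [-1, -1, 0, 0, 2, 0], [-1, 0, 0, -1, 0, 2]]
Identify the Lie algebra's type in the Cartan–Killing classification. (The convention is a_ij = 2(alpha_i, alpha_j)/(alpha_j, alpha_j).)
The matrix has rank 6 with 2's on the diagonal. Reading the off-diagonal entries as Dynkin edges (a single edge where a_ij = a_ji = -1; a double or triple edge where a_ij * a_ji = 2 or 3), the diagram is a chain of 5 nodes with one extra node attached to the third node from one end (E_6). One simple-root ordering that puts it in standard form is (alpha_2, alpha_3, alpha_5, alpha_1, alpha_6, alpha_4). So the algebra is type E_6.

E6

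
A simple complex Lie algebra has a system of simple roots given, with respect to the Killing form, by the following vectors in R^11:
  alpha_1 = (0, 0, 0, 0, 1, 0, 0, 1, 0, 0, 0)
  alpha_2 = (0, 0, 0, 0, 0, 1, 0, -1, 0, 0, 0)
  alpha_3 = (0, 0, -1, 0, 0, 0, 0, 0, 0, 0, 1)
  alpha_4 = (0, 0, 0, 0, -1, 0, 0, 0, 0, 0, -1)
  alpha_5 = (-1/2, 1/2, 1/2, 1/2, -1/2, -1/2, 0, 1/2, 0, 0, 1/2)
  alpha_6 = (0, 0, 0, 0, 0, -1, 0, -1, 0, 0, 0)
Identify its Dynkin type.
Compute the Cartan integers a_ij = 2(alpha_i, alpha_j)/(alpha_j, alpha_j); the resulting 6x6 Cartan matrix is
[[2, -1, 0, -1, 0, -1], [-1, 2, 0, 0, -1, 0], [0, 0, 2, -1, 0, 0], [-1, 0, -1, 2, 0, 0], [0, -1, 0, 0, 2, 0], [-1, 0, 0, 0, 0, 2]].
All simple roots have the same length, so the diagram is simply laced. The associated Dynkin diagram is a chain of 5 nodes with one extra node attached to the third node from one end (E_6), so the type is E_6.

E6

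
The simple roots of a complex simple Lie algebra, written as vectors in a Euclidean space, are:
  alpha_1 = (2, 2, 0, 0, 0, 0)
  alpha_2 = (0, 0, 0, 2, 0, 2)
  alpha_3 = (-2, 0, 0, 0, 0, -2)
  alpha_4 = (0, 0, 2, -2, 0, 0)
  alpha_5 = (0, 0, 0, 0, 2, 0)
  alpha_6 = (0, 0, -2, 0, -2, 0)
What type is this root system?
Compute the Cartan integers a_ij = 2(alpha_i, alpha_j)/(alpha_j, alpha_j); the resulting 6x6 Cartan matrix is
[[2, 0, -1, 0, 0, 0], [0, 2, -1, -1, 0, 0], [-1, -1, 2, 0, 0, 0], [0, -1, 0, 2, 0, -1], [0, 0, 0, 0, 2, -1], [0, 0, 0, -1, -2, 2]].
The roots have two lengths (squared-length ratio 2:1); the short ones are alpha_{5}. The associated Dynkin diagram is a chain of 6 nodes with a double edge at one end; the terminal node there is the unique short simple root (B_6), so the type is B_6 (the algebra so(13)).

B6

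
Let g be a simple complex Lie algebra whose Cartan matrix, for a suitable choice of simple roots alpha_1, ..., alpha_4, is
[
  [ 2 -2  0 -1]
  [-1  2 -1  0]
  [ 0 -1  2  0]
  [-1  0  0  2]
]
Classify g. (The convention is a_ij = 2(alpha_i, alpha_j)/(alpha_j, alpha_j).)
The matrix has rank 4 with 2's on the diagonal. Reading the off-diagonal entries as Dynkin edges (a single edge where a_ij = a_ji = -1; a double or triple edge where a_ij * a_ji = 2 or 3), the diagram is a chain of 4 nodes with a double edge between the middle two (F_4). One simple-root ordering that puts it in standard form is (alpha_4, alpha_1, alpha_2, alpha_3). So the algebra is type F_4.

F_4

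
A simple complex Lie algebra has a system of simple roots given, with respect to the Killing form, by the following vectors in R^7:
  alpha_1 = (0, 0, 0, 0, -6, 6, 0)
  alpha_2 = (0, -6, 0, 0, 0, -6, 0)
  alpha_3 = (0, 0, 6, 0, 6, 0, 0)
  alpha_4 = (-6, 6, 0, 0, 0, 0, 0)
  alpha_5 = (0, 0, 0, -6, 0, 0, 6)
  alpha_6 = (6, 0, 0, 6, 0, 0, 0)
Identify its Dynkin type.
A6

Compute the Cartan integers a_ij = 2(alpha_i, alpha_j)/(alpha_j, alpha_j); the resulting 6x6 Cartan matrix is
[[2, -1, -1, 0, 0, 0], [-1, 2, 0, -1, 0, 0], [-1, 0, 2, 0, 0, 0], [0, -1, 0, 2, 0, -1], [0, 0, 0, 0, 2, -1], [0, 0, 0, -1, -1, 2]].
All simple roots have the same length, so the diagram is simply laced. The associated Dynkin diagram is a chain of 6 nodes with single edges (A_6), so the type is A_6 (the algebra sl(7)).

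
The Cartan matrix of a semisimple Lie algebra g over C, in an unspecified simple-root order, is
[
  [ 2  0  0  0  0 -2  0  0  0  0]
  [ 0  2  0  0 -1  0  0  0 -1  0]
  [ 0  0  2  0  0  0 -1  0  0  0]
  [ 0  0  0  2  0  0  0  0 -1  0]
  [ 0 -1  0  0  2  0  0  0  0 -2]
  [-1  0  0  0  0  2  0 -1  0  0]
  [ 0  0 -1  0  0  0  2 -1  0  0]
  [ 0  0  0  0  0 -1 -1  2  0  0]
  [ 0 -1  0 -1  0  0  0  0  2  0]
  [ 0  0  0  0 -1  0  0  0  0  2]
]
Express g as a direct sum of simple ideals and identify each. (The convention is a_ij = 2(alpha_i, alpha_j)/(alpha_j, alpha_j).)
The diagram associated to this matrix has two connected components: the simple roots {alpha_2, alpha_4, alpha_5, alpha_9, alpha_10} form a chain of 5 nodes with a double edge at one end; the terminal node there is the unique short simple root (B_5), and {alpha_1, alpha_3, alpha_6, alpha_7, alpha_8} form a chain of 5 nodes with a double edge at one end; the terminal node there is the unique long simple root (C_5). A semisimple Lie algebra decomposes uniquely as the direct sum of simple ideals, one per connected component of its Dynkin diagram, so g ≅ B_5 ⊕ C_5 (dimension 55 + 55 = 110).

B5 + C5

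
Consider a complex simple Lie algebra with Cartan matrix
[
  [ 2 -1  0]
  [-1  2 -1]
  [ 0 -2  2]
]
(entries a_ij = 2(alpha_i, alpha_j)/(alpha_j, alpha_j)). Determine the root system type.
The matrix has rank 3 with 2's on the diagonal. Reading the off-diagonal entries as Dynkin edges (a single edge where a_ij = a_ji = -1; a double or triple edge where a_ij * a_ji = 2 or 3), the diagram is a chain of 3 nodes with a double edge at one end; the terminal node there is the unique long simple root (C_3). One simple-root ordering that puts it in standard form is (alpha_1, alpha_2, alpha_3). So the algebra is type C_3, i.e. sp(6).

type C_3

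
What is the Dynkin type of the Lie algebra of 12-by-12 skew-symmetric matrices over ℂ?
D_6

This is so(12) with 12 even, which has dimension 12(12-1)/2 = 66 and rank 12/2 = 6. In the classification of classical Lie algebras, the orthogonal algebra so(2n) in an even number of variables has type D_n; here n = 6, so the Dynkin diagram is a chain of 4 nodes with a fork of two nodes at one end (D_6). Hence the type is D_6.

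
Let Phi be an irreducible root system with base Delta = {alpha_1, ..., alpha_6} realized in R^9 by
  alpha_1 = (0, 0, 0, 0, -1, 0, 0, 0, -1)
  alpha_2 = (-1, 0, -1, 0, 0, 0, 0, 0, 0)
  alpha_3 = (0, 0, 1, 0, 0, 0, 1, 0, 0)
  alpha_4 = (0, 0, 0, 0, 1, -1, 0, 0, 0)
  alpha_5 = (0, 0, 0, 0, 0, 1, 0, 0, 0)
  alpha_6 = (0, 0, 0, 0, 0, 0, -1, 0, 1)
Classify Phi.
Compute the Cartan integers a_ij = 2(alpha_i, alpha_j)/(alpha_j, alpha_j); the resulting 6x6 Cartan matrix is
[[2, 0, 0, -1, 0, -1], [0, 2, -1, 0, 0, 0], [0, -1, 2, 0, 0, -1], [-1, 0, 0, 2, -2, 0], [0, 0, 0, -1, 2, 0], [-1, 0, -1, 0, 0, 2]].
The roots have two lengths (squared-length ratio 2:1); the short ones are alpha_{5}. The associated Dynkin diagram is a chain of 6 nodes with a double edge at one end; the terminal node there is the unique short simple root (B_6), so the type is B_6 (the algebra so(13)).

type B_6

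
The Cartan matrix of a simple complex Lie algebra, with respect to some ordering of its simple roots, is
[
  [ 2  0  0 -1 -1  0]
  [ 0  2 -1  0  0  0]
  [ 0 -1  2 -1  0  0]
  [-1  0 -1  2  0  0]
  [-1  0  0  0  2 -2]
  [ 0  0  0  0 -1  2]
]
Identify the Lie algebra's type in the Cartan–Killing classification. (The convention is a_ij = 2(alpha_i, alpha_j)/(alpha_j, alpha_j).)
The matrix has rank 6 with 2's on the diagonal. Reading the off-diagonal entries as Dynkin edges (a single edge where a_ij = a_ji = -1; a double or triple edge where a_ij * a_ji = 2 or 3), the diagram is a chain of 6 nodes with a double edge at one end; the terminal node there is the unique short simple root (B_6). One simple-root ordering that puts it in standard form is (alpha_2, alpha_3, alpha_4, alpha_1, alpha_5, alpha_6). So the algebra is type B_6, i.e. so(13).

B_6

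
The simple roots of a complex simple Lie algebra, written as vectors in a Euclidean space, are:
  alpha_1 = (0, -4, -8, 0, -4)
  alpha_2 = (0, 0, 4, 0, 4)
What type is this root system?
G_2

Compute the Cartan integers a_ij = 2(alpha_i, alpha_j)/(alpha_j, alpha_j); the resulting 2x2 Cartan matrix is
[[2, -3], [-1, 2]].
The roots have two lengths (squared-length ratio 3:1); the short ones are alpha_{2}. The associated Dynkin diagram is two nodes joined by a triple edge (G_2), so the type is G_2.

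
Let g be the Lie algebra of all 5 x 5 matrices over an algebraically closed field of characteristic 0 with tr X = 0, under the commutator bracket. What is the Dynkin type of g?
This is sl(5), which has dimension 5^2 - 1 = 24 and rank 5 - 1 = 4 (a Cartan subalgebra is the diagonal traceless matrices). In the classification of classical Lie algebras, the special linear algebra sl(n+1) has type A_n; here n = 4, so the Dynkin diagram is a chain of 4 nodes with single edges (A_4). Hence the type is A_4.

A4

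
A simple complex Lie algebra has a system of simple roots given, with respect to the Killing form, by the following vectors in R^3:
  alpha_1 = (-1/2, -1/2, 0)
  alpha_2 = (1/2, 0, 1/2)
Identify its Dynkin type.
A_2 (sl(3))

Compute the Cartan integers a_ij = 2(alpha_i, alpha_j)/(alpha_j, alpha_j); the resulting 2x2 Cartan matrix is
[[2, -1], [-1, 2]].
All simple roots have the same length, so the diagram is simply laced. The associated Dynkin diagram is a chain of 2 nodes with single edges (A_2), so the type is A_2 (the algebra sl(3)).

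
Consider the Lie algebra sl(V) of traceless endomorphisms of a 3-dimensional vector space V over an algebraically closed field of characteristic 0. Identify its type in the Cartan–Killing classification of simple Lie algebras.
This is sl(3), which has dimension 3^2 - 1 = 8 and rank 3 - 1 = 2 (a Cartan subalgebra is the diagonal traceless matrices). In the classification of classical Lie algebras, the special linear algebra sl(n+1) has type A_n; here n = 2, so the Dynkin diagram is a chain of 2 nodes with single edges (A_2). Hence the type is A_2.

A_2 (sl(3))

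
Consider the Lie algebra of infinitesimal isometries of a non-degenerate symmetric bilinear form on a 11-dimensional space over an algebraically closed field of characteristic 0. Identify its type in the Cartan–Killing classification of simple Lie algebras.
B_5 (so(11))

This is so(11) with 11 odd, which has dimension 11(11-1)/2 = 55 and rank (11-1)/2 = 5. In the classification of classical Lie algebras, the orthogonal algebra so(2n+1) in an odd number of variables has type B_n; here n = 5, so the Dynkin diagram is a chain of 5 nodes with a double edge at one end; the terminal node there is the unique short simple root (B_5). Hence the type is B_5.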